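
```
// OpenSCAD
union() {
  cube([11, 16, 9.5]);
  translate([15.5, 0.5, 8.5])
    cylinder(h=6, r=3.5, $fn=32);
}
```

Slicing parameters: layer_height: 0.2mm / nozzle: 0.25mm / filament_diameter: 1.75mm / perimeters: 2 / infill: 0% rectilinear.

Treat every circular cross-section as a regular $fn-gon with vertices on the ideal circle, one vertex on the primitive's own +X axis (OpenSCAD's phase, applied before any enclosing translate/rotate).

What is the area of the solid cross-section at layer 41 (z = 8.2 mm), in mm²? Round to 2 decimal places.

At z = 8.2 mm: the cube is present — its section is the full 11×16 rectangle (area 176.00 mm²); the cylinder at (15.5, 0.5) is absent (z outside [8.5, 14.5]); Merging all regions: only the 11×16 cube is present, so the union is just that shape — area = 176.00 mm². Overall, the cross-section is a single solid region. Net area = 176.00 mm².

176.00 mm²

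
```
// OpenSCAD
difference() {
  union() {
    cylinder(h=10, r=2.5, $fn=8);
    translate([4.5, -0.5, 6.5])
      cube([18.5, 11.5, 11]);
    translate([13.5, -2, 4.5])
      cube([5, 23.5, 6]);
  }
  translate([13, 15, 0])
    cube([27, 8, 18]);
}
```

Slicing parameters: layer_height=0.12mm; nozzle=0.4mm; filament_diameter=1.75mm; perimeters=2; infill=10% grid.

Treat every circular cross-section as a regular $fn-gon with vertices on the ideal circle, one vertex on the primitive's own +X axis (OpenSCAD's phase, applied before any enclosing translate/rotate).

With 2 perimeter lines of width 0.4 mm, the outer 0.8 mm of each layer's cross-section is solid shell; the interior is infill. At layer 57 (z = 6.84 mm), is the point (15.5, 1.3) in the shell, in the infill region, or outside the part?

At z = 6.84 mm: the cylinder: section is a regular 8-gon, circumradius r=2.5; the cube at (4.5, -0.5) (footprint 18.5×11.5) is included at this height; the 5×23.5 cube at (13.5, -2) contributes its full rectangle; Taking the union: the regions partially overlap (shared area 57.50 mm²), so overlapping operands fuse into one piece — 2 connected regions; the cube at (13, 15) (footprint 27×8) is included at this height; Subtracting the remaining from the first: starting from the result so far, the 27×8 cube at (13, 15) partially overlaps it — only the 32.50 mm² overlap (of its 216.00 mm²) is removed, clipping the outline — 2 connected regions. Overall, the cross-section has 2 separate islands. The nearest boundary edge runs (13.50, -2.00)→(13.50, -0.50); distance from the point to it = 2.69 mm. (Shell/infill is judged within the island containing the point — the largest one.) The point is inside the cross-section and 2.69 mm from the nearest boundary — more than the 0.8 mm shell width (2 × 0.4), so it's in the infill interior.

infill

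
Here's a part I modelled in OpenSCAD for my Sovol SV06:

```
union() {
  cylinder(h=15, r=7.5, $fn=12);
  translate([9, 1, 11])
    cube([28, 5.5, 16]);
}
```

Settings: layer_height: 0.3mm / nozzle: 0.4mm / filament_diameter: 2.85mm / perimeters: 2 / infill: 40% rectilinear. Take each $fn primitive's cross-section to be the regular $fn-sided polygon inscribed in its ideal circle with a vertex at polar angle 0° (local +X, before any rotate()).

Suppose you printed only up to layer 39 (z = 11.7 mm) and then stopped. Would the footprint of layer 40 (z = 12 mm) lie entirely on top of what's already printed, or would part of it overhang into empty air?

Compare the two slices. At z = 11.7: the r=7.5 cylinder gives a regular 12-gon of circumradius 7.5 (constant along its height) (area = (12/2)·7.500²·sin(360°/12) = 168.75 mm²); the cube at (9, 1) is present — its section is the full 28×5.5 rectangle (area 154.00 mm²); Merging all regions: the 2 present regions are separate (no shared area or edge), so areas and boundary lengths simply add and each stays a separate island — area = 322.75 mm². At z = 12: the cylinder: section is a regular 12-gon, circumradius r=7.5 (area = (12/2)·7.500²·sin(360°/12) = 168.75 mm²); the 28×5.5 cube at (9, 1) contributes its full rectangle (area 154.00 mm²); Taking the union: the 2 present regions are separate (no shared area or edge), so areas and boundary lengths simply add and each stays a separate island — area = 322.75 mm². Checking containment: the cross-section at z = 12 is a subset of the cross-section at z = 11.7.

entirely on top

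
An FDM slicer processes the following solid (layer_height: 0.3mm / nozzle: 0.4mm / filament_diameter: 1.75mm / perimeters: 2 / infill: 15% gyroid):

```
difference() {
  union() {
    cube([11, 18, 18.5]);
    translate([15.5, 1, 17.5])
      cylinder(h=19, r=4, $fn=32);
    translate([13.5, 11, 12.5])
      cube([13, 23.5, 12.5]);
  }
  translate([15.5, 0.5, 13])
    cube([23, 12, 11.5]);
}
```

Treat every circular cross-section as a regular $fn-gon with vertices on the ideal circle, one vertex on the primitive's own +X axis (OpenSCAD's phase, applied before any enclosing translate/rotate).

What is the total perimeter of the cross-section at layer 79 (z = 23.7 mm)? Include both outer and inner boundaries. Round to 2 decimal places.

At z = 23.7 mm: the cube is not intersected at this z (z outside [0, 18.5]); the r=4 cylinder at (15.5, 1) gives a regular 32-gon of circumradius 4 (constant along its height) (perimeter = 2·32·4.000·sin(180°/32) = 25.09 mm); the 13×23.5 cube at (13.5, 11) contributes its full rectangle (perimeter 73.00 mm); Merging all regions: the 2 present regions are separate (no shared area or edge), so areas and boundary lengths simply add and each stays a separate island — boundary = 98.09 mm; the 23×12 cube at (15.5, 0.5) contributes its full rectangle (perimeter 70.00 mm); Taking the first minus the rest: starting from the result so far, the 23×12 cube at (15.5, 0.5) partially overlaps it — only the 30.97 mm² overlap (of its 276.00 mm²) is removed, clipping the outline — boundary = 99.77 mm. Overall, the cross-section has 2 separate islands. Total boundary length (outer) = 99.77 mm.

99.77 mm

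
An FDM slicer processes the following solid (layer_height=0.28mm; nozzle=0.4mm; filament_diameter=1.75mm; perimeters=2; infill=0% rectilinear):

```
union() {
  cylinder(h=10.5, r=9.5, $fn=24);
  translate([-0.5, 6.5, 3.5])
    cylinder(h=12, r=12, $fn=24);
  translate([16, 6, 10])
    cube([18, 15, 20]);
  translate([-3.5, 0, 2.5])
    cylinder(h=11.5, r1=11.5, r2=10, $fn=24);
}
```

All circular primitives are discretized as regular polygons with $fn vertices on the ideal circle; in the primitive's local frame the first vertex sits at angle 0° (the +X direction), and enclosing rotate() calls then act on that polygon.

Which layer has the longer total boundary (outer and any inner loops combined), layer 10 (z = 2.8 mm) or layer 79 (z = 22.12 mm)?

Layer 10 (z = 2.8): the r=9.5 cylinder contributes a regular 24-gon of circumradius 9.5 (perimeter = 2·24·9.500·sin(180°/24) = 59.52 mm); the cylinder at (-0.5, 6.5) is not intersected at this z (z outside [3.5, 15.5]); the cube at (16, 6) does not reach this height (z outside [10, 30]); the cone at (-3.5, 0) (r1=11.5→r2=10) has section circumradius 11.461 here — a regular 24-gon (perimeter = 2·24·11.461·sin(180°/24) = 71.81 mm); Merging all regions: the regions partially overlap (shared area 259.75 mm²), so the edge portions inside another operand are dropped and the merged outline is re-measured after clipping — boundary = 73.82 mm. So its perimeter = 73.82 mm. Layer 79 (z = 22.12): the cylinder is absent (z outside [0, 10.5]); the cylinder at (-0.5, 6.5) is absent (z outside [3.5, 15.5]); the cube at (16, 6) (footprint 18×15) is included at this height (perimeter 66.00 mm); the cone at (-3.5, 0) is not intersected at this z (z outside [2.5, 14]); Taking the union: only the 18×15 cube at (16, 6) is present, so the union is just that shape — boundary = 66.00 mm. So its perimeter = 66.00 mm. Layer 10 is larger (73.82 vs 66.00 mm).

layer 10 (z = 2.8 mm)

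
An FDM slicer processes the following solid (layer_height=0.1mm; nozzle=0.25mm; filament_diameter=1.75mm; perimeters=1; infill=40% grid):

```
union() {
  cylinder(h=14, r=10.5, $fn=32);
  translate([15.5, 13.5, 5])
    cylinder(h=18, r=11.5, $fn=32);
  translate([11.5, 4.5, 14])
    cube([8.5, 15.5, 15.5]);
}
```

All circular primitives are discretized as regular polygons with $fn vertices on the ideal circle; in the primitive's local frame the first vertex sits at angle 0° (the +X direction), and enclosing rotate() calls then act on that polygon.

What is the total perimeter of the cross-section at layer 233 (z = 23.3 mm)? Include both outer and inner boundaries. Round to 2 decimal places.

48.00 mm

At z = 23.3 mm: the cylinder is absent (z outside [0, 14]); the cylinder at (15.5, 13.5) does not reach this height (z outside [5, 23]); the 8.5×15.5 cube at (11.5, 4.5) contributes its full rectangle (perimeter 48.00 mm); Combining (union): only the 8.5×15.5 cube at (11.5, 4.5) is present, so the union is just that shape — boundary = 48.00 mm. Overall, the cross-section is a single solid region. Total boundary length (outer) = 48.00 mm.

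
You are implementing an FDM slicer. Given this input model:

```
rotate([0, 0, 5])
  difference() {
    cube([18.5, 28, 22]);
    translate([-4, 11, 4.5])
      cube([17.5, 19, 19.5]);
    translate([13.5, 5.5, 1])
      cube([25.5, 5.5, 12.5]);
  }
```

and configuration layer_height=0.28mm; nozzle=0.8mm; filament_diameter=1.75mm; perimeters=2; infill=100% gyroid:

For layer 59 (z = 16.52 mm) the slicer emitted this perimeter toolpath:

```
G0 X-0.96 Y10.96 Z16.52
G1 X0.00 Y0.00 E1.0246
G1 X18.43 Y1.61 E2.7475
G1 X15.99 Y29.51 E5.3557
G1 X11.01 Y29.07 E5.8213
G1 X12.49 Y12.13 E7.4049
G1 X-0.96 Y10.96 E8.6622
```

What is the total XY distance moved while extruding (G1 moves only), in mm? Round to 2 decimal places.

Sum the Euclidean lengths of each G1 segment: total = 93.01 mm.

93.01 mm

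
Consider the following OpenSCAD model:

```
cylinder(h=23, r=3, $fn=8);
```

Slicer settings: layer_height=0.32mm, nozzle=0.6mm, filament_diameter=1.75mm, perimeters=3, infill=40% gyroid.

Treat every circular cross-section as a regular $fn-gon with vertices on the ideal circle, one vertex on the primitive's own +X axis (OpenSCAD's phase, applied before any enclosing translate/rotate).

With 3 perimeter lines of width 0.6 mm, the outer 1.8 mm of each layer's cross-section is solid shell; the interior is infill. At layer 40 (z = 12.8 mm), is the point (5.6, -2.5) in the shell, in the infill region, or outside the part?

At z = 12.8 mm: the cylinder: section is a regular 8-gon, circumradius r=3. Overall, the cross-section is a single solid region. The nearest boundary edge runs (2.12, -2.12)→(3.00, 0.00); distance from the point to it = 3.36 mm. The point is not inside any of the regions above, so it lies outside the cross-section (3.36 mm from the nearest boundary).

outside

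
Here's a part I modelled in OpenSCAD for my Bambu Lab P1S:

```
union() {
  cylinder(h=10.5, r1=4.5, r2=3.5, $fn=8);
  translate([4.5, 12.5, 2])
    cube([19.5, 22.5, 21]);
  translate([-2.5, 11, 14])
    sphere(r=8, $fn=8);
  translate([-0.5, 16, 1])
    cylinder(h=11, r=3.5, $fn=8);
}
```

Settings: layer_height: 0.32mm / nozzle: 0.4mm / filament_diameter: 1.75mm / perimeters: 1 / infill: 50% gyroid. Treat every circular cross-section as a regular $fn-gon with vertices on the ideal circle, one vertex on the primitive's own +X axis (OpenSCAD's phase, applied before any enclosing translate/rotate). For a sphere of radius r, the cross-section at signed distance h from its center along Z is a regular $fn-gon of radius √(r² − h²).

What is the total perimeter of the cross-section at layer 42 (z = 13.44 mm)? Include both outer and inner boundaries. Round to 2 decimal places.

At z = 13.44 mm: the cone is not intersected at this z (z outside [0, 10.5]); the cube at (4.5, 12.5) is present — its section is the full 19.5×22.5 rectangle (perimeter 84.00 mm); the r=8 sphere at (-2.5, 11) slices to a regular 8-gon of circumradius 7.980 (√(r²−h²) with h=0.56 from center) (perimeter = 2·8·7.980·sin(180°/8) = 48.86 mm); the cylinder at (-0.5, 16) does not reach this height (z outside [1, 12]); Merging all regions: the regions partially overlap (shared area 0.16 mm²), so the edge portions inside another operand are dropped and the merged outline is re-measured after clipping — boundary = 130.70 mm. Overall, the cross-section is a single solid region. Total boundary length (outer) = 130.70 mm.

130.70 mm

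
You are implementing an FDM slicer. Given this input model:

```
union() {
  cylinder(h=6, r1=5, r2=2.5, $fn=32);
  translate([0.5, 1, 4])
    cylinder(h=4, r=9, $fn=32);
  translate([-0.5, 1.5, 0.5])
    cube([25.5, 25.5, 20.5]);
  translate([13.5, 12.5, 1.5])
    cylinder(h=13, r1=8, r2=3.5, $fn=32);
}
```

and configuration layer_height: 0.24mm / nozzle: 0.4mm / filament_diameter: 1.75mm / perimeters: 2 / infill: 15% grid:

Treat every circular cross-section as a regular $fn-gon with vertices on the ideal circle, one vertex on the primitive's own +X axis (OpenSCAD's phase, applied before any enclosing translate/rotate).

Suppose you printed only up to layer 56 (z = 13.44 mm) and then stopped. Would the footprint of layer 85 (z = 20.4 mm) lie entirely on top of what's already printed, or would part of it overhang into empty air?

entirely on top

Compare the two slices. At z = 13.44: the cone is not intersected at this z (z outside [0, 6]); the cylinder at (0.5, 1) does not reach this height (z outside [4, 8]); the 25.5×25.5 cube at (-0.5, 1.5) contributes its full rectangle (area 650.25 mm²); the cone at (13.5, 12.5) (r1=8→r2=3.5) has section circumradius 3.867 here — a regular 32-gon (area = (32/2)·3.867²·sin(360°/32) = 46.68 mm²); Merging all regions: the cone at (13.5, 12.5) lies entirely inside the 25.5×25.5 cube at (-0.5, 1.5), so the union is just the 25.5×25.5 cube at (-0.5, 1.5) — area = 650.25 mm². At z = 20.4: the cone is not intersected at this z (z outside [0, 6]); the cylinder at (0.5, 1) is not intersected at this z (z outside [4, 8]); the cube at (-0.5, 1.5) (footprint 25.5×25.5) is included at this height (area 650.25 mm²); the cone at (13.5, 12.5) does not reach this height (z outside [1.5, 14.5]); Merging all regions: only the 25.5×25.5 cube at (-0.5, 1.5) is present, so the union is just that shape — area = 650.25 mm². Checking containment: the cross-section at z = 20.4 is a subset of the cross-section at z = 13.44.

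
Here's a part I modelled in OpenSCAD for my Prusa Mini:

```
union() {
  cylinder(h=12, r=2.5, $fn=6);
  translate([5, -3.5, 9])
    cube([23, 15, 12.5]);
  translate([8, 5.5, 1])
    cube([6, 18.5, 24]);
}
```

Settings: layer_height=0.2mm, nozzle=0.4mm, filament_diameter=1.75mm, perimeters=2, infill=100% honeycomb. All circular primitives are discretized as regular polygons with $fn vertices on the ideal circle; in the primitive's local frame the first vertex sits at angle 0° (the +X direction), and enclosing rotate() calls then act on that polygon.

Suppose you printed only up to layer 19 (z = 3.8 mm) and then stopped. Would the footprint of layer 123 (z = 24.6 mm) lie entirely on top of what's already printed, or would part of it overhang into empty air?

Compare the two slices. At z = 3.8: the r=2.5 cylinder contributes a regular 6-gon of circumradius 2.5 (area = (6/2)·2.500²·sin(360°/6) = 16.24 mm²); the cube at (5, -3.5) is not intersected at this z (z outside [9, 21.5]); the cube at (8, 5.5) (footprint 6×18.5) is included at this height (area 111.00 mm²); Combining (union): the 2 present regions are separate (no shared area or edge), so areas and boundary lengths simply add and each stays a separate island — area = 127.24 mm². At z = 24.6: the cylinder does not reach this height (z outside [0, 12]); the cube at (5, -3.5) does not reach this height (z outside [9, 21.5]); the cube at (8, 5.5) is present — its section is the full 6×18.5 rectangle (area 111.00 mm²); Taking the union: only the 6×18.5 cube at (8, 5.5) is present, so the union is just that shape — area = 111.00 mm². Checking containment: the cross-section at z = 24.6 is a subset of the cross-section at z = 3.8.

entirely on top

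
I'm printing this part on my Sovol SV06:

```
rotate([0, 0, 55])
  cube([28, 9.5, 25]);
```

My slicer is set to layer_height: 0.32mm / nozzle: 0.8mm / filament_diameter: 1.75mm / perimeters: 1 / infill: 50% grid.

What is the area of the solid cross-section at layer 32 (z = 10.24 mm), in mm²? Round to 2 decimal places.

At z = 10.24 mm: the cube (footprint 28×9.5) is included at this height (area 266.00 mm²); (rotated 55° about Z; rotation is an isometry so areas/perimeters/island counts are preserved). Overall, the cross-section is a single solid region. Net area = 266.00 mm².

266.00 mm²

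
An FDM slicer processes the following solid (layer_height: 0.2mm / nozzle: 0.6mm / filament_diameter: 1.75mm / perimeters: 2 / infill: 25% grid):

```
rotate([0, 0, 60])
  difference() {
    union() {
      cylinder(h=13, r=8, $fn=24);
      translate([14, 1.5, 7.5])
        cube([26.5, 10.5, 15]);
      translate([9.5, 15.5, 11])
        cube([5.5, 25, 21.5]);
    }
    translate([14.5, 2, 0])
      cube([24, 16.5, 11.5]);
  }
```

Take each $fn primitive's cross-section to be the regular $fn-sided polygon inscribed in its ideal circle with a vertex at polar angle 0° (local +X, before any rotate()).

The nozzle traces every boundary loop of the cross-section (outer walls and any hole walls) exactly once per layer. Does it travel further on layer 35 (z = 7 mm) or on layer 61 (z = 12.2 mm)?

layer 61 (z = 12.2 mm)

Layer 35 (z = 7): the cylinder: section is a regular 24-gon, circumradius r=8 (perimeter = 2·24·8.000·sin(180°/24) = 50.12 mm); the cube at (14, 1.5) does not reach this height (z outside [7.5, 22.5]); the cube at (9.5, 15.5) is absent (z outside [11, 32.5]); Merging all regions: only the r=8 cylinder is present, so the union is just that shape — boundary = 50.12 mm; the cube at (14.5, 2) (footprint 24×16.5) is included at this height (perimeter 81.00 mm); After the difference (first − rest): starting from the result so far, the 24×16.5 cube at (14.5, 2) misses the remaining region (no effect) — boundary = 50.12 mm; (whole slice rotated 60° about Z — lengths, areas and connectivity unchanged). So its perimeter = 50.12 mm. Layer 61 (z = 12.2): the r=8 cylinder contributes a regular 24-gon of circumradius 8 (perimeter = 2·24·8.000·sin(180°/24) = 50.12 mm); the 26.5×10.5 cube at (14, 1.5) contributes its full rectangle (perimeter 74.00 mm); the cube at (9.5, 15.5) (footprint 5.5×25) is included at this height (perimeter 61.00 mm); Merging all regions: the 3 present regions are separate (no shared area or edge), so areas and boundary lengths simply add and each stays a separate island — boundary = 185.12 mm; the cube at (14.5, 2) is absent (z outside [0, 11.5]); Taking the first minus the rest: none of the subtracted shapes is present at this height, so the result so far is unchanged — boundary = 185.12 mm; (rotated 60° about Z; rotation is an isometry so areas/perimeters/island counts are preserved). So its perimeter = 185.12 mm. Layer 61 is larger (185.12 vs 50.12 mm).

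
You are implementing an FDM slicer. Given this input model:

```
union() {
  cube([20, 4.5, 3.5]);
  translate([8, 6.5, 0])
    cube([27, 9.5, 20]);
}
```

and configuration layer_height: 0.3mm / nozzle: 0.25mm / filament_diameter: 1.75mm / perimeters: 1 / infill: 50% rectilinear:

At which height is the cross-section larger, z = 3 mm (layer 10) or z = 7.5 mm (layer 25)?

layer 10 (z = 3 mm)

Layer 10 (z = 3): the cube (footprint 20×4.5) is included at this height (area 90.00 mm²); the 27×9.5 cube at (8, 6.5) contributes its full rectangle (area 256.50 mm²); Merging all regions: the 2 present regions are separate (no shared area or edge), so areas and boundary lengths simply add and each stays a separate island — area = 346.50 mm². So its area = 346.50 mm². Layer 25 (z = 7.5): the cube is absent (z outside [0, 3.5]); the 27×9.5 cube at (8, 6.5) contributes its full rectangle (area 256.50 mm²); Combining (union): only the 27×9.5 cube at (8, 6.5) is present, so the union is just that shape — area = 256.50 mm². So its area = 256.50 mm². Layer 10 is larger (346.50 vs 256.50 mm²).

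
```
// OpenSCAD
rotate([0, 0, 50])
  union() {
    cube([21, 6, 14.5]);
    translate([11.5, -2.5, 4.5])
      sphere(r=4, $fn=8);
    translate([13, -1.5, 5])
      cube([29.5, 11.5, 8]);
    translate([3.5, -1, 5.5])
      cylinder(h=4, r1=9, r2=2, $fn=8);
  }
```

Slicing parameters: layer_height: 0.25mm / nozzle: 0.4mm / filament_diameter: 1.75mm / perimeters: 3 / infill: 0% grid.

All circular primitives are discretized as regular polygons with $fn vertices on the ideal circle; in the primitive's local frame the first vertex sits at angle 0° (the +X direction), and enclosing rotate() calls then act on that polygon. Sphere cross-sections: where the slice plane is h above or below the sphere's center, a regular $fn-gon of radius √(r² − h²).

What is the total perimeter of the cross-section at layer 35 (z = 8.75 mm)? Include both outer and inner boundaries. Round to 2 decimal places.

At z = 8.75 mm: the cube is present — its section is the full 21×6 rectangle (perimeter 54.00 mm); the sphere at (11.5, -2.5) is absent (|z−center|=4.250 > r=4); the cube at (13, -1.5) (footprint 29.5×11.5) is included at this height (perimeter 82.00 mm); the cone at (3.5, -1) (r1=9→r2=2) has section circumradius 3.312 here — a regular 8-gon (perimeter = 2·8·3.312·sin(180°/8) = 20.28 mm); Combining (union): the regions partially overlap (shared area 57.31 mm²), so the edge portions inside another operand are dropped and the merged outline is re-measured after clipping — boundary = 114.51 mm; (rotated 50° about Z; rotation is an isometry so areas/perimeters/island counts are preserved). Overall, the cross-section is a single solid region. Total boundary length (outer) = 114.51 mm.

114.51 mm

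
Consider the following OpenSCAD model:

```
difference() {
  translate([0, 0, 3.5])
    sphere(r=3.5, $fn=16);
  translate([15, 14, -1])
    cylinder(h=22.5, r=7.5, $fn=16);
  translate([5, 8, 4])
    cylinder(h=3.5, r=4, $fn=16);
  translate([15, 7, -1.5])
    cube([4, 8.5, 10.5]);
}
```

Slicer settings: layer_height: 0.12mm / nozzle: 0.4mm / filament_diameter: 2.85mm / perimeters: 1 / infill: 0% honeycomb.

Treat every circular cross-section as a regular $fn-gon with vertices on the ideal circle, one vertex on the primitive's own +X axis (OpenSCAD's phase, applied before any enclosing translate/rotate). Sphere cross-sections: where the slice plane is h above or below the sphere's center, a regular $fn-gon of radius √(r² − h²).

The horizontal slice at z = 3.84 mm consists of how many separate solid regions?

1

At z = 3.84 mm: the sphere: section is a regular 16-gon, circumradius = √(r²−h²) = √(3.5²−0.34²) = 3.483; the r=7.5 cylinder at (15, 14) contributes a regular 16-gon of circumradius 7.5; the cylinder at (5, 8) does not reach this height (z outside [4, 7.5]); the cube at (15, 7) (footprint 4×8.5) is included at this height; After the difference (first − rest): starting from the r=3.5 sphere, the r=7.5 cylinder at (15, 14) misses the remaining region (no effect); the 4×8.5 cube at (15, 7) misses the remaining region (no effect) — 1 connected region. The result has 1 disconnected region.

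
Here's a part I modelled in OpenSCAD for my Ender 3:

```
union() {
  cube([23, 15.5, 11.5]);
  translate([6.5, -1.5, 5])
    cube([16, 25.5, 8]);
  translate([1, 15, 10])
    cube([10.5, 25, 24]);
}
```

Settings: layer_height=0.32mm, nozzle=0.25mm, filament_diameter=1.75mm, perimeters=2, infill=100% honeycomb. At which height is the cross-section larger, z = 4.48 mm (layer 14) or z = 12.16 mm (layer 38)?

Layer 14 (z = 4.48): the cube (footprint 23×15.5) is included at this height (area 356.50 mm²); the cube at (6.5, -1.5) does not reach this height (z outside [5, 13]); the cube at (1, 15) does not reach this height (z outside [10, 34]); Combining (union): only the 23×15.5 cube is present, so the union is just that shape — area = 356.50 mm². So its area = 356.50 mm². Layer 38 (z = 12.16): the cube is absent (z outside [0, 11.5]); the cube at (6.5, -1.5) is present — its section is the full 16×25.5 rectangle (area 408.00 mm²); the cube at (1, 15) (footprint 10.5×25) is included at this height (area 262.50 mm²); Combining (union): the regions partially overlap — summed areas 670.50 mm² minus the doubly-counted overlap 45.00 mm² gives 625.50 mm² — area = 625.50 mm². So its area = 625.50 mm². Layer 38 is larger (625.50 vs 356.50 mm²).

layer 38 (z = 12.16 mm)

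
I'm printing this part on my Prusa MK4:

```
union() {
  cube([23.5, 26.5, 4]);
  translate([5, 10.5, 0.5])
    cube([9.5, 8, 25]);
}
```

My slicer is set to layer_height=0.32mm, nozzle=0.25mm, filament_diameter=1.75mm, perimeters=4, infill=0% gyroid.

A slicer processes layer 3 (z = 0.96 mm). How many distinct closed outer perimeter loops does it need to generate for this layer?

At z = 0.96 mm: the cube is present — its section is the full 23.5×26.5 rectangle; the cube at (5, 10.5) is present — its section is the full 9.5×8 rectangle; Combining (union): the 9.5×8 cube at (5, 10.5) lies entirely inside the 23.5×26.5 cube, so the union is just the 23.5×26.5 cube — 1 connected region. The result has 1 disconnected region.

1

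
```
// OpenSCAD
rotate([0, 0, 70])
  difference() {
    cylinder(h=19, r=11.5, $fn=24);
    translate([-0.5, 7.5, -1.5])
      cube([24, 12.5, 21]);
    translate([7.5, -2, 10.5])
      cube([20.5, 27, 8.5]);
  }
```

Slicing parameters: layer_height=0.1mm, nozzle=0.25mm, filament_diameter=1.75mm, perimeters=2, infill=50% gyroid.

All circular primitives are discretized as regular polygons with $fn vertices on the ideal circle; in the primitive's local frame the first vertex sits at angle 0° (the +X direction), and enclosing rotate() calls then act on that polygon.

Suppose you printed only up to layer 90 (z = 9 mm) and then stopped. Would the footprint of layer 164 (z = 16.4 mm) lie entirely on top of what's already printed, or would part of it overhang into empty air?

Compare the two slices. At z = 9: the r=11.5 cylinder gives a regular 24-gon of circumradius 11.5 (constant along its height) (area = (24/2)·11.500²·sin(360°/24) = 410.75 mm²); the cube at (-0.5, 7.5) is present — its section is the full 24×12.5 rectangle (area 300.00 mm²); the cube at (7.5, -2) is absent (z outside [10.5, 19]); Taking the first minus the rest: starting from the r=11.5 cylinder (410.75 mm²), the 24×12.5 cube at (-0.5, 7.5) partially overlaps it — only the 25.55 mm² overlap (of its 300.00 mm²) is removed, clipping the outline — area = 385.19 mm²; (whole slice rotated 70° about Z — lengths, areas and connectivity unchanged). At z = 16.4: the cylinder: section is a regular 24-gon, circumradius r=11.5 (area = (24/2)·11.500²·sin(360°/24) = 410.75 mm²); the 24×12.5 cube at (-0.5, 7.5) contributes its full rectangle (area 300.00 mm²); the cube at (7.5, -2) (footprint 20.5×27) is included at this height (area 553.50 mm²); After the difference (first − rest): starting from the r=11.5 cylinder (410.75 mm²), the 24×12.5 cube at (-0.5, 7.5) partially overlaps it — only the 25.55 mm² overlap (of its 300.00 mm²) is removed, clipping the outline; the 20.5×27 cube at (7.5, -2) partially overlaps it — only the 30.60 mm² overlap (of its 553.50 mm²) is removed, clipping the outline — area = 354.59 mm²; (whole slice rotated 70° about Z — lengths, areas and connectivity unchanged). Checking containment: the cross-section at z = 16.4 is a subset of the cross-section at z = 9.

entirely on top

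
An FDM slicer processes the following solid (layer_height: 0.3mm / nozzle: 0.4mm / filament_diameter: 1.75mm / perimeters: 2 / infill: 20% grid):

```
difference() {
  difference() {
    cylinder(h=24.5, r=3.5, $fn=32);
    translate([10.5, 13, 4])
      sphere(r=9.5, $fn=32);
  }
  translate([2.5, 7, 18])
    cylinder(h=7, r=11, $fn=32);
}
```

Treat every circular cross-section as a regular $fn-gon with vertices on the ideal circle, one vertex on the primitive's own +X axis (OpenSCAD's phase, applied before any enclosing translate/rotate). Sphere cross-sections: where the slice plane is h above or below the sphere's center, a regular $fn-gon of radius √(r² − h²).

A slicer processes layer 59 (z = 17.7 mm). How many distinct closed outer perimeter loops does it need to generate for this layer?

At z = 17.7 mm: the r=3.5 cylinder gives a regular 32-gon of circumradius 3.5 (constant along its height); the sphere at (10.5, 13) is absent (|z−center|=13.700 > r=9.5); Subtracting the remaining from the first: none of the subtracted shapes is present at this height, so the r=3.5 cylinder is unchanged — 1 connected region; the cylinder at (2.5, 7) is not intersected at this z (z outside [18, 25]); After the difference (first − rest): none of the subtracted shapes is present at this height, so the result so far is unchanged — 1 connected region. The result has 1 disconnected region.

1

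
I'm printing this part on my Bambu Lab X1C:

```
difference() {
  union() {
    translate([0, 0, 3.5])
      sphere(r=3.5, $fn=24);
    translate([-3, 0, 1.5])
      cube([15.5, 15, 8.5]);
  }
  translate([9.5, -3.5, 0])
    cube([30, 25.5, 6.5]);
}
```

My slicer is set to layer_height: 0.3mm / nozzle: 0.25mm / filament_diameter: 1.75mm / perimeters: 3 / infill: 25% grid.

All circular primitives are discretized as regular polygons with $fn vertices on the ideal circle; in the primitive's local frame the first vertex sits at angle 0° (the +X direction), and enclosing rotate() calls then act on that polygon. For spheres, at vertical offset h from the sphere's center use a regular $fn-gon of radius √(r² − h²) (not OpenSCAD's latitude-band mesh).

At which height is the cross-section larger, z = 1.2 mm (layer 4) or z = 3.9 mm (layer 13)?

layer 13 (z = 3.9 mm)

Layer 4 (z = 1.2): the sphere: section is a regular 24-gon, circumradius = √(r²−h²) = √(3.5²−2.3²) = 2.638 (area = (24/2)·2.638²·sin(360°/24) = 21.62 mm²); the cube at (-3, 0) is not intersected at this z (z outside [1.5, 10]); Taking the union: only the r=3.5 sphere is present, so the union is just that shape — area = 21.62 mm²; the cube at (9.5, -3.5) is present — its section is the full 30×25.5 rectangle (area 765.00 mm²); After the difference (first − rest): starting from that combined region (21.62 mm²), the 30×25.5 cube at (9.5, -3.5) misses the remaining region (no effect) — area = 21.62 mm². So its area = 21.62 mm². Layer 13 (z = 3.9): the sphere: section is a regular 24-gon, circumradius = √(r²−h²) = √(3.5²−0.4²) = 3.477 (area = (24/2)·3.477²·sin(360°/24) = 37.55 mm²); the 15.5×15 cube at (-3, 0) contributes its full rectangle (area 232.50 mm²); Combining (union): the regions partially overlap — summed areas 270.05 mm² minus the doubly-counted overlap 18.24 mm² gives 251.81 mm² — area = 251.81 mm²; the cube at (9.5, -3.5) (footprint 30×25.5) is included at this height (area 765.00 mm²); Taking the first minus the rest: starting from the result so far (251.81 mm²), the 30×25.5 cube at (9.5, -3.5) partially overlaps it — only the 45.00 mm² overlap (of its 765.00 mm²) is removed, clipping the outline — area = 206.81 mm². So its area = 206.81 mm². Layer 13 is larger (206.81 vs 21.62 mm²).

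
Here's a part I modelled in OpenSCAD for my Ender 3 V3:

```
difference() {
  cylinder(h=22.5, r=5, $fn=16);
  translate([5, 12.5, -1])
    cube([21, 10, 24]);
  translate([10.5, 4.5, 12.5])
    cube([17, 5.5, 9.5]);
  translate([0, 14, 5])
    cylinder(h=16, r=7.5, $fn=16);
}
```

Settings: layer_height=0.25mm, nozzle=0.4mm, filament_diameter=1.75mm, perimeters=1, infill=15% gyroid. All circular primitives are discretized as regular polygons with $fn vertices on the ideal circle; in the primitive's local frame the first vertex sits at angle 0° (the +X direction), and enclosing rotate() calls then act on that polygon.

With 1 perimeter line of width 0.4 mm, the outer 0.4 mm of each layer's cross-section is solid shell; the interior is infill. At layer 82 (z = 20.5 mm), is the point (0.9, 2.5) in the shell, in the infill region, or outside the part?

infill

At z = 20.5 mm: the r=5 cylinder contributes a regular 16-gon of circumradius 5; the cube at (5, 12.5) (footprint 21×10) is included at this height; the cube at (10.5, 4.5) (footprint 17×5.5) is included at this height; the r=7.5 cylinder at (0, 14) gives a regular 16-gon of circumradius 7.5 (constant along its height); Subtracting the remaining from the first: starting from the r=5 cylinder, the 21×10 cube at (5, 12.5) misses the remaining region (no effect); the 17×5.5 cube at (10.5, 4.5) misses the remaining region (no effect); the r=7.5 cylinder at (0, 14) misses the remaining region (no effect) — 1 connected region. Overall, the cross-section is a single solid region. The nearest boundary edge runs (0.00, 5.00)→(1.91, 4.62); distance from the point to it = 2.28 mm. The point is inside the cross-section and 2.28 mm from the nearest boundary — more than the 0.4 mm shell width (1 × 0.4), so it's in the infill interior.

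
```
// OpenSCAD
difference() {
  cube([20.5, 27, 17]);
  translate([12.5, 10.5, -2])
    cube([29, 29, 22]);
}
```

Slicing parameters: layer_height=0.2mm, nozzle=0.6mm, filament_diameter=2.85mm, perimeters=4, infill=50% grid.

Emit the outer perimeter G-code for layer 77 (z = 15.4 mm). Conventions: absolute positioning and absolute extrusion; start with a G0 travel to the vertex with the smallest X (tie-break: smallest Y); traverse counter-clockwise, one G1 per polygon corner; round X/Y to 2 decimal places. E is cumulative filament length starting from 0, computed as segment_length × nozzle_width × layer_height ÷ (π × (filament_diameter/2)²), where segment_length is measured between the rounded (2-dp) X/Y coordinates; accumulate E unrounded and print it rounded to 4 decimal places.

G0 X0.00 Y0.00 Z15.40
G1 X20.50 Y0.00 E0.3856
G1 X20.50 Y10.50 E0.5831
G1 X12.50 Y10.50 E0.7336
G1 X12.50 Y27.00 E1.0440
G1 X0.00 Y27.00 E1.2791
G1 X0.00 Y0.00 E1.7870

At z = 15.4 mm: the cube is present — its section is the full 20.5×27 rectangle; the 29×29 cube at (12.5, 10.5) contributes its full rectangle; Taking the first minus the rest: starting from the 20.5×27 cube, the 29×29 cube at (12.5, 10.5) partially overlaps it — only the 132.00 mm² overlap (of its 841.00 mm²) is removed, clipping the outline — 1 connected region. The outline is a single polygon with 6 vertices. Extrusion per mm of travel: 0.6 × 0.2 / (π × 1.425²) = 0.018811. Accumulating E over each segment gives final E = 1.7870.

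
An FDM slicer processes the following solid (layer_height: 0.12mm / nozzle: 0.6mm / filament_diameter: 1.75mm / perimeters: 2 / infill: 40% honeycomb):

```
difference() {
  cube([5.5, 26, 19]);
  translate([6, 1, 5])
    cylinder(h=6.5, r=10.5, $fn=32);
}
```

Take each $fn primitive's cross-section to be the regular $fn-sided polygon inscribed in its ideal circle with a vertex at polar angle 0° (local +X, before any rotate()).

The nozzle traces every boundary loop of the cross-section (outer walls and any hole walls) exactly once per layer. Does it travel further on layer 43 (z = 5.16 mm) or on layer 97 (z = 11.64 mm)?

Layer 43 (z = 5.16): the cube (footprint 5.5×26) is included at this height (perimeter 63.00 mm); the r=10.5 cylinder at (6, 1) contributes a regular 32-gon of circumradius 10.5 (perimeter = 2·32·10.500·sin(180°/32) = 65.87 mm); Subtracting the remaining from the first: starting from the 5.5×26 cube, the r=10.5 cylinder at (6, 1) partially overlaps it — only the 59.43 mm² overlap (of its 344.14 mm²) is removed, clipping the outline — boundary = 42.34 mm. So its perimeter = 42.34 mm. Layer 97 (z = 11.64): the cube (footprint 5.5×26) is included at this height (perimeter 63.00 mm); the cylinder at (6, 1) is absent (z outside [5, 11.5]); Taking the first minus the rest: none of the subtracted shapes is present at this height, so the 5.5×26 cube is unchanged — boundary = 63.00 mm. So its perimeter = 63.00 mm. Layer 97 is larger (63.00 vs 42.34 mm).

layer 97 (z = 11.64 mm)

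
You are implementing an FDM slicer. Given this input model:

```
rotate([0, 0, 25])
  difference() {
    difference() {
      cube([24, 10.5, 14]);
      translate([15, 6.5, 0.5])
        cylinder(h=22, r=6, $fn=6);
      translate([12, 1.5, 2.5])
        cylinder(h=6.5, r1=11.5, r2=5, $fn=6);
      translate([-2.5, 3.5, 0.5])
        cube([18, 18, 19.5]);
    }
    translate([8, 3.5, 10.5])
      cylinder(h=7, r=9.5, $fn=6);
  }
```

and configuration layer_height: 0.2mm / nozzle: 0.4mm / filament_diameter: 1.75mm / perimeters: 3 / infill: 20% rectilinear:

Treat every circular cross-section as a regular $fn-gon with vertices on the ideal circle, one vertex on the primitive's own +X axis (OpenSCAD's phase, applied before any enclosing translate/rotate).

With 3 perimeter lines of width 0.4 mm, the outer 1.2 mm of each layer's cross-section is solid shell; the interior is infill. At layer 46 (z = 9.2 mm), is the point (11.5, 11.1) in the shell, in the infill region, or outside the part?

At z = 9.2 mm: the cube is present — its section is the full 24×10.5 rectangle; the r=6 cylinder at (15, 6.5) contributes a regular 6-gon of circumradius 6; the cone at (12, 1.5) is not intersected at this z (z outside [2.5, 9]); the 18×18 cube at (-2.5, 3.5) contributes its full rectangle; Subtracting the remaining from the first: starting from the 24×10.5 cube, the r=6 cylinder at (15, 6.5) partially overlaps it — only the 85.53 mm² overlap (of its 93.53 mm²) is removed, clipping the outline; the 18×18 cube at (-2.5, 3.5) partially overlaps it — only the 70.22 mm² overlap (of its 324.00 mm²) is removed, clipping the outline — 1 connected region; the cylinder at (8, 3.5) is not intersected at this z (z outside [10.5, 17.5]); After the difference (first − rest): none of the subtracted shapes is present at this height, so the result so far is unchanged — 1 connected region; (rotated 25° about Z; rotation is an isometry so areas/perimeters/island counts are preserved). Overall, the cross-section is a single solid region. Undo the 25° rotation: the query point maps to (15.114, 5.200) in the un-rotated model frame. The nearest boundary edge runs (12.00, 1.30)→(18.00, 1.30); distance from the point to it = 3.90 mm. The point is not inside any of the regions above, so it lies outside the cross-section (3.90 mm from the nearest boundary).

outside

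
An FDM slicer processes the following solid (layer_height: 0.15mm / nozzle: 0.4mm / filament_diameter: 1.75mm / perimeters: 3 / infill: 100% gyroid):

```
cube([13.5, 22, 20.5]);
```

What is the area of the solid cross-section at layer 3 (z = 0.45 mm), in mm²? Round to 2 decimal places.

297.00 mm²

At z = 0.45 mm: the 13.5×22 cube contributes its full rectangle (area 297.00 mm²). Overall, the cross-section is a single solid region. Net area = 297.00 mm².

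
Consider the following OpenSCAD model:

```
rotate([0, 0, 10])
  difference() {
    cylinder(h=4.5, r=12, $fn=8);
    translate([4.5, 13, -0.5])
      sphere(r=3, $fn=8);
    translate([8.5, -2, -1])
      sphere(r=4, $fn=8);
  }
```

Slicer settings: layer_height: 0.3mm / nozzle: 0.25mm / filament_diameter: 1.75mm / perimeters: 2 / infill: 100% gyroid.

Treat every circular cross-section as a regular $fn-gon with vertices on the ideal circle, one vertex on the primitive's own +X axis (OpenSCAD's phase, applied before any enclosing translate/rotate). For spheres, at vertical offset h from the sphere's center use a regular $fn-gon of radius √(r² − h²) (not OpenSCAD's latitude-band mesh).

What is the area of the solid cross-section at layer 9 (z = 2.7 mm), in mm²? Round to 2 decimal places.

400.76 mm²

At z = 2.7 mm: the r=12 cylinder gives a regular 8-gon of circumradius 12 (constant along its height) (area = (8/2)·12.000²·sin(360°/8) = 407.29 mm²); the sphere at (4.5, 13) is absent (|z−center|=3.200 > r=3); the r=4 sphere at (8.5, -2) contributes a regular 8-gon of circumradius √(4²−3.7²) = 1.520 (area = (8/2)·1.520²·sin(360°/8) = 6.53 mm²); Taking the first minus the rest: starting from the r=12 cylinder (407.29 mm²), the r=4 sphere at (8.5, -2) lies wholly inside it (removes its full 6.53 mm² and its 9.31 mm outline becomes a hole wall) — area = 400.76 mm²; (rotated 10° about Z; rotation is an isometry so areas/perimeters/island counts are preserved). Overall, the cross-section is one region with 1 hole. Net area = 400.76 mm².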